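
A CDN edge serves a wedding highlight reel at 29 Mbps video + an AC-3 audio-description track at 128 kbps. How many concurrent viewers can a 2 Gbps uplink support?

Audio: 128 kbps = 0.128 Mbps.
Per-viewer media rate: 29.128 Mbps.
2 Gbps = 2,000 Mbps; 2,000 / 29.128 = 68.66 → 68 viewers.

68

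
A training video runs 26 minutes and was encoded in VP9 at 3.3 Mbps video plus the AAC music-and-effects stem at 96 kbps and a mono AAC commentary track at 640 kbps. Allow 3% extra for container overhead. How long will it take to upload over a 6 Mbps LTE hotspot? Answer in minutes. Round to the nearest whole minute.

18 minutes

26 min = 1560 s
Audio total: 96 + 640 = 736 kbps = 0.736 Mbps.
Total bitrate: 4.036 Mbps.
File: 4.036 Mbps × 1560 s = 6296.2 Mb.
With 3% container overhead: ×1.03. → 6485.0 Mb.
At 6 Mbps: 6485.0 / 6 = 1080.8 s ≈ 18 minutes.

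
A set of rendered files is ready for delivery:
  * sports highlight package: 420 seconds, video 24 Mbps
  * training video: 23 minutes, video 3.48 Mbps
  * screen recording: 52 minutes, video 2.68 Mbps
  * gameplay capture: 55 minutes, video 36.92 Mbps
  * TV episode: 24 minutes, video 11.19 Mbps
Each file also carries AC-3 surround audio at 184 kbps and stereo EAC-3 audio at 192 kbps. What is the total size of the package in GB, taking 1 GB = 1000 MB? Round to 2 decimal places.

20.60 GB

Audio total: 184 + 192 = 376 kbps = 0.376 Mbps.
sports highlight package: 24.376 Mbps × 420 s = 10237.9 Mb
training video: 3.856 Mbps × 1380 s = 5321.3 Mb
screen recording: 3.056 Mbps × 3120 s = 9534.7 Mb
gameplay capture: 37.296 Mbps × 3300 s = 123076.8 Mb
TV episode: 11.566 Mbps × 1440 s = 16655.0 Mb
Total: 164825.8 Mb = 20603.2 MB.
= 20.60 GB.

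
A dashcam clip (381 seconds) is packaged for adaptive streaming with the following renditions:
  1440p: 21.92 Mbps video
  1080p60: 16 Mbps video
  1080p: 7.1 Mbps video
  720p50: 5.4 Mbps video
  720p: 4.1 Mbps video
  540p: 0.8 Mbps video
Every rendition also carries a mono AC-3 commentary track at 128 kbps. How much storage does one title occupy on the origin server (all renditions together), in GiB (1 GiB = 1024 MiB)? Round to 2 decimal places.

2.49 GiB

Audio: 128 kbps = 0.128 Mbps.
Sum of rendition bitrates: (21.92+0.128) + (16+0.128) + (7.1+0.128) + (5.4+0.128) + (4.1+0.128) + (0.8+0.128) = 56.088 Mbps.
× 381 s = 21,370 Mb = 2,671 MB = 2.488 GiB.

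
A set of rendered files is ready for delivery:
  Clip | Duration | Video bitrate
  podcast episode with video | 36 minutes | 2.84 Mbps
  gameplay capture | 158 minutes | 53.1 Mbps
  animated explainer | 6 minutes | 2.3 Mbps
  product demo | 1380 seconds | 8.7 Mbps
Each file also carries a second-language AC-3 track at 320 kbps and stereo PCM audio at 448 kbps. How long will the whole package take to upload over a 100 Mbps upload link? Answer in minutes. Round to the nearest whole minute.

89 minutes

Audio total: 320 + 448 = 768 kbps = 0.768 Mbps.
podcast episode with video: 3.608 Mbps × 2160 s = 7793.3 Mb
gameplay capture: 53.868 Mbps × 9480 s = 510668.6 Mb
animated explainer: 3.068 Mbps × 360 s = 1104.5 Mb
product demo: 9.468 Mbps × 1380 s = 13065.8 Mb
Total: 532632.2 Mb = 66579.0 MB.
At 100 Mbps: 532632.2 / 100 = 5326 s ≈ 88.8 minutes.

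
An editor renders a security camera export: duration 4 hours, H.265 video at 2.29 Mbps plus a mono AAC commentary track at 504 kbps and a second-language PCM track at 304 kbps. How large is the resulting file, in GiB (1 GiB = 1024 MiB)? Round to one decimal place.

5.2 GiB

4 h = 14400 s
Audio total: 504 + 304 = 808 kbps = 0.808 Mbps.
Total bitrate: 2.29 + 0.808 = 3.098 Mbps.
Stream data: 3.098 Mbps × 14400 s = 44611.2 Mb.
44,611 Mb = 5,576,400,000 bytes ÷ 1,073,741,824 = 5.193 GiB.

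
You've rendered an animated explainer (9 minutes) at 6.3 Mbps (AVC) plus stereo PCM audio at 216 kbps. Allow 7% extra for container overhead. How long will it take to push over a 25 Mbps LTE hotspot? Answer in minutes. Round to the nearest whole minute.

9 min = 540 s
Audio: 216 kbps = 0.216 Mbps.
Total bitrate: 6.516 Mbps.
File: 6.516 Mbps × 540 s = 3518.6 Mb.
With 7% container overhead: ×1.07. → 3764.9 Mb.
At 25 Mbps: 3764.9 / 25 = 150.6 s ≈ 2.51 minutes.

3 minutes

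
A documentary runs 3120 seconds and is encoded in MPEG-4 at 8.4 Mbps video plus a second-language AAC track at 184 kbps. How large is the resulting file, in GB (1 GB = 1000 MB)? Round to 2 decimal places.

3.35 GB

Audio: 184 kbps = 0.184 Mbps.
Total bitrate: 8.4 + 0.184 = 8.584 Mbps.
Stream data: 8.584 Mbps × 3120 s = 26782.1 Mb.
26,782 Mb ÷ 8 = 3,348 MB → 3.348 GB.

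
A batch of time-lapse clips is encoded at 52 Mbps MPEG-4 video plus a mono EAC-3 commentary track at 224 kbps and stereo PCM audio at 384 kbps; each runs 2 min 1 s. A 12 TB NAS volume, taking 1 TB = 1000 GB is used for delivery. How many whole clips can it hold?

2 min 1 s = 121 s
Audio total: 224 + 384 = 608 kbps = 0.608 Mbps.
Total bitrate: 52.608 Mbps.
Per item: 52.608 Mbps × 121 s = 6,366 Mb = 795.7 MB.
Capacity: 12 TB = 96,000,000 Mb; 15081.14 items → 15081 complete.

15081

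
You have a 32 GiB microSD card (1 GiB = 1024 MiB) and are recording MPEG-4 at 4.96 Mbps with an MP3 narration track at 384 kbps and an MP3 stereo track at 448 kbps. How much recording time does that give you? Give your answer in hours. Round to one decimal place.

Audio total: 384 + 448 = 832 kbps = 0.832 Mbps.
Total bitrate: 4.96 + 0.832 = 5.792 Mbps.
Capacity: 32 GiB = 274,878 Mb.
Recording time: 274,878 / 5.792 = 47,458 s ≈ 13.2 hours.

13.2 hours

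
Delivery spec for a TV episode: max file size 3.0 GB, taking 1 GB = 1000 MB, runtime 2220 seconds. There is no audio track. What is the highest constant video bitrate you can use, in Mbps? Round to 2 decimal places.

Budget: 3.0 GB = 24000.0 Mb.
Total bitrate budget: 24000.0 Mb / 2220 s = 10.811 Mbps.

10.81 Mbps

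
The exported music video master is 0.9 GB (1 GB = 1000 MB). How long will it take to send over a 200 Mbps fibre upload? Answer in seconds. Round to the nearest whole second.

File: 0.9 GB = 7200.0 Mb.
At 200 Mbps: 7200.0 / 200 = 36.0 s ≈ 36 seconds.

36 seconds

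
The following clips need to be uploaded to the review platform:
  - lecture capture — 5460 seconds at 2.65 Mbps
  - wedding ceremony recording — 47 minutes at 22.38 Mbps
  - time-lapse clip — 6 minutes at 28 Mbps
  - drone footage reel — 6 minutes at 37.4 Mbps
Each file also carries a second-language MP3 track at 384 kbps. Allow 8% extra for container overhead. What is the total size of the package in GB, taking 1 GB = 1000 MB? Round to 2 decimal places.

Audio: 384 kbps = 0.384 Mbps.
lecture capture: 3.034 Mbps × 5460 s × 1.08 = 17890.9 Mb
wedding ceremony recording: 22.764 Mbps × 2820 s × 1.08 = 69330.0 Mb
time-lapse clip: 28.384 Mbps × 360 s × 1.08 = 11035.7 Mb
drone footage reel: 37.784 Mbps × 360 s × 1.08 = 14690.4 Mb
Total: 112947.0 Mb = 14118.4 MB.
= 14.12 GB.

14.12 GB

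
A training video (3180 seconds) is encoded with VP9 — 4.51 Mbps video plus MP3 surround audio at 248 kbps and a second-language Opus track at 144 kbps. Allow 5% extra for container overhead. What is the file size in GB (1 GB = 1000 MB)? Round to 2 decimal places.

2.05 GB

Audio total: 248 + 144 = 392 kbps = 0.392 Mbps.
Total bitrate: 4.51 + 0.392 = 4.902 Mbps.
Stream data: 4.902 Mbps × 3180 s = 15588.4 Mb.
With 5% container overhead: ×1.05.
16,368 Mb ÷ 8 = 2,046 MB → 2.046 GB.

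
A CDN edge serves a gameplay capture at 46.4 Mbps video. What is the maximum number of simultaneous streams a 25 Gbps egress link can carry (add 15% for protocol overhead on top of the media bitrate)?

468

On the wire with 15% overhead: 53.360 Mbps.
25 Gbps = 25,000 Mbps; 25,000 / 53.360 = 468.52 → 468 viewers.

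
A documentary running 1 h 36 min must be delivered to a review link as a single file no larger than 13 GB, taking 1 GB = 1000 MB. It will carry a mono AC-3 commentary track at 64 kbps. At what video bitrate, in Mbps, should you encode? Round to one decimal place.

Budget: 13 GB = 104000.0 Mb.
1 h 36 min = 96 min = 5760 s
Total bitrate budget: 104000.0 Mb / 5760 s = 18.056 Mbps.
Audio: 64 kbps = 0.064 Mbps.
Video: 18.056 − 0.064 = 17.992 Mbps.

18.0 Mbps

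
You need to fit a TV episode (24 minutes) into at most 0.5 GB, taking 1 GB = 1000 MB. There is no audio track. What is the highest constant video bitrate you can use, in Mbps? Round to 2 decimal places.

Budget: 0.5 GB = 4000.0 Mb.
24 min = 1440 s
Total bitrate budget: 4000.0 Mb / 1440 s = 2.778 Mbps.

2.78 Mbps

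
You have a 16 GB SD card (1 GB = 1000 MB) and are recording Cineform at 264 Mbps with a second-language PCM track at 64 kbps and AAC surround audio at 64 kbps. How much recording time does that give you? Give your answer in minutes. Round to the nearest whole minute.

Audio total: 64 + 64 = 128 kbps = 0.128 Mbps.
Total bitrate: 264 + 0.128 = 264.128 Mbps.
Capacity: 16 GB = 128,000 Mb.
Recording time: 128,000 / 264.128 = 484.6 s ≈ 8.08 minutes.

8 minutes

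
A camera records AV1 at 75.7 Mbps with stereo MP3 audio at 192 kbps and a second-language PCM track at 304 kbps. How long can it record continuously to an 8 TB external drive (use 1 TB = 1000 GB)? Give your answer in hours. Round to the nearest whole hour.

233 hours

Audio total: 192 + 304 = 496 kbps = 0.496 Mbps.
Total bitrate: 75.7 + 0.496 = 76.196 Mbps.
Capacity: 8 TB = 64,000,000 Mb.
Recording time: 64,000,000 / 76.196 = 839,939 s ≈ 233 hours.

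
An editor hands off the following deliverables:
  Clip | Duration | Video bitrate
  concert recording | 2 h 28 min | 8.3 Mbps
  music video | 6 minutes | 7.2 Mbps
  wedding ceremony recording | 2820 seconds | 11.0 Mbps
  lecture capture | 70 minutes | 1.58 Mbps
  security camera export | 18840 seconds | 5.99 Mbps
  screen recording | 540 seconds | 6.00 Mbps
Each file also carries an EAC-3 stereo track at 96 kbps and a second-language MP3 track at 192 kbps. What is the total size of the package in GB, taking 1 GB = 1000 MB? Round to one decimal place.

30.0 GB

Audio total: 96 + 192 = 288 kbps = 0.288 Mbps.
concert recording: 8.588 Mbps × 8880 s = 76261.4 Mb
music video: 7.488 Mbps × 360 s = 2695.7 Mb
wedding ceremony recording: 11.288 Mbps × 2820 s = 31832.2 Mb
lecture capture: 1.868 Mbps × 4200 s = 7845.6 Mb
security camera export: 6.278 Mbps × 18840 s = 118277.5 Mb
screen recording: 6.288 Mbps × 540 s = 3395.5 Mb
Total: 240307.9 Mb = 30038.5 MB.
= 30.04 GB.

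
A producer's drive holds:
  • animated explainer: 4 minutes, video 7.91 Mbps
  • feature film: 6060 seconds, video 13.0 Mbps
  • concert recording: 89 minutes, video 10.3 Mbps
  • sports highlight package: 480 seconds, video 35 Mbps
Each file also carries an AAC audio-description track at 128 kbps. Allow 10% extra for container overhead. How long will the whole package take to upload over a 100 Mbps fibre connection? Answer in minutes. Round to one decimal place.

28.2 minutes

Audio: 128 kbps = 0.128 Mbps.
animated explainer: 8.038 Mbps × 240 s × 1.10 = 2122.0 Mb
feature film: 13.128 Mbps × 6060 s × 1.10 = 87511.2 Mb
concert recording: 10.428 Mbps × 5340 s × 1.10 = 61254.1 Mb
sports highlight package: 35.128 Mbps × 480 s × 1.10 = 18547.6 Mb
Total: 169434.9 Mb = 21179.4 MB.
At 100 Mbps: 169434.9 / 100 = 1694 s ≈ 28.2 minutes.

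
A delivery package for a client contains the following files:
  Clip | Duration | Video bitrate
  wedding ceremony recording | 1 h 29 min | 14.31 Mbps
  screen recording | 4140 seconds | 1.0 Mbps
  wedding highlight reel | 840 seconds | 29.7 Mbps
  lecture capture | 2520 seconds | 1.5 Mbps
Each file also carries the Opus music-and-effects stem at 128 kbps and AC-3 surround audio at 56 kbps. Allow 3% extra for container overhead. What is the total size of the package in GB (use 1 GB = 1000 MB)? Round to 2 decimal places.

14.37 GB

Audio total: 128 + 56 = 184 kbps = 0.184 Mbps.
wedding ceremony recording: 14.494 Mbps × 5340 s × 1.03 = 79719.9 Mb
screen recording: 1.184 Mbps × 4140 s × 1.03 = 5048.8 Mb
wedding highlight reel: 29.884 Mbps × 840 s × 1.03 = 25855.6 Mb
lecture capture: 1.684 Mbps × 2520 s × 1.03 = 4371.0 Mb
Total: 114995.3 Mb = 14374.4 MB.
= 14.37 GB.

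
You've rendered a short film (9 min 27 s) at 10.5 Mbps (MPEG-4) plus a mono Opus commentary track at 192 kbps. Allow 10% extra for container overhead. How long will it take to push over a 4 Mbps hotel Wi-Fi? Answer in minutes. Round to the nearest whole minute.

9 min 27 s = 567 s
Audio: 192 kbps = 0.192 Mbps.
Total bitrate: 10.692 Mbps.
File: 10.692 Mbps × 567 s = 6062.4 Mb.
With 10% container overhead: ×1.10. → 6668.6 Mb.
At 4 Mbps: 6668.6 / 4 = 1667.2 s ≈ 27.8 minutes.

28 minutes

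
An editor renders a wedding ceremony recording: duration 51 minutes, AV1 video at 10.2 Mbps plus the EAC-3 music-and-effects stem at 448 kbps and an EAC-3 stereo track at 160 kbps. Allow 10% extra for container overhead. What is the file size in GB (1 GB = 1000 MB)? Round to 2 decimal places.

4.55 GB

51 min = 3060 s
Audio total: 448 + 160 = 608 kbps = 0.608 Mbps.
Total bitrate: 10.2 + 0.608 = 10.808 Mbps.
Stream data: 10.808 Mbps × 3060 s = 33072.5 Mb.
With 10% container overhead: ×1.10.
36,380 Mb ÷ 8 = 4,547 MB → 4.547 GB.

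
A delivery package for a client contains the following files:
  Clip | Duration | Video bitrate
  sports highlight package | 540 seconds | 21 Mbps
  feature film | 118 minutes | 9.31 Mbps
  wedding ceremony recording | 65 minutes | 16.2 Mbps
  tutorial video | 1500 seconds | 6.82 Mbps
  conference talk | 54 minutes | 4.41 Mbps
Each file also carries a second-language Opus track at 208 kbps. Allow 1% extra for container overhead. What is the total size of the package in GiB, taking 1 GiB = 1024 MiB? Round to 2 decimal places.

Audio: 208 kbps = 0.208 Mbps.
sports highlight package: 21.208 Mbps × 540 s × 1.01 = 11566.8 Mb
feature film: 9.518 Mbps × 7080 s × 1.01 = 68061.3 Mb
wedding ceremony recording: 16.408 Mbps × 3900 s × 1.01 = 64631.1 Mb
tutorial video: 7.028 Mbps × 1500 s × 1.01 = 10647.4 Mb
conference talk: 4.618 Mbps × 3240 s × 1.01 = 15111.9 Mb
Total: 170018.6 Mb = 21252.3 MB.
= 19.79 GiB.

19.79 GiB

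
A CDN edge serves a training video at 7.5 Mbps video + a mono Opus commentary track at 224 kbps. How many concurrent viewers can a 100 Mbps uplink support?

Audio: 224 kbps = 0.224 Mbps.
Per-viewer media rate: 7.724 Mbps.
100 Mbps = 100.0 Mbps; 100.0 / 7.724 = 12.95 → 12 viewers.

12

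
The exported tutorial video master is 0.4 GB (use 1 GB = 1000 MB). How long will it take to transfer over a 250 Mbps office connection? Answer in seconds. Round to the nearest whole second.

13 seconds

File: 0.4 GB = 3200.0 Mb.
At 250 Mbps: 3200.0 / 250 = 12.8 s ≈ 12.8 seconds.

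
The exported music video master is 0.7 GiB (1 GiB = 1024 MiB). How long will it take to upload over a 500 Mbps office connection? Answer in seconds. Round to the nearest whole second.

12 seconds

File: 0.7 GiB = 6013.0 Mb.
At 500 Mbps: 6013.0 / 500 = 12.0 s ≈ 12 seconds.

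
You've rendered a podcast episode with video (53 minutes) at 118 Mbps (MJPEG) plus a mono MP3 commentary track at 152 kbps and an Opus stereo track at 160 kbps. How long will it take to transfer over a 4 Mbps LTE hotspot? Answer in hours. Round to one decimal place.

53 min = 3180 s
Audio total: 152 + 160 = 312 kbps = 0.312 Mbps.
Total bitrate: 118.312 Mbps.
File: 118.312 Mbps × 3180 s = 376232.2 Mb.
At 4 Mbps: 376232.2 / 4 = 94058.0 s ≈ 26.1 hours.

26.1 hours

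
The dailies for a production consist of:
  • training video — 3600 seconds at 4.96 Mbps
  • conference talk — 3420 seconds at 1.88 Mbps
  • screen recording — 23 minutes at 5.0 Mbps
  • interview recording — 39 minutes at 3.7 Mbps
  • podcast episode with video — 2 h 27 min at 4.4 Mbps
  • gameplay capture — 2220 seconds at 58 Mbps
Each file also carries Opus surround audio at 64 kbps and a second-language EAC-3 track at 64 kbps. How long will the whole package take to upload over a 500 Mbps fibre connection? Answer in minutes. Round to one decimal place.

Audio total: 64 + 64 = 128 kbps = 0.128 Mbps.
training video: 5.088 Mbps × 3600 s = 18316.8 Mb
conference talk: 2.008 Mbps × 3420 s = 6867.4 Mb
screen recording: 5.128 Mbps × 1380 s = 7076.6 Mb
interview recording: 3.828 Mbps × 2340 s = 8957.5 Mb
podcast episode with video: 4.528 Mbps × 8820 s = 39937.0 Mb
gameplay capture: 58.128 Mbps × 2220 s = 129044.2 Mb
Total: 210199.4 Mb = 26274.9 MB.
At 500 Mbps: 210199.4 / 500 = 420 s ≈ 7.01 minutes.

7.0 minutes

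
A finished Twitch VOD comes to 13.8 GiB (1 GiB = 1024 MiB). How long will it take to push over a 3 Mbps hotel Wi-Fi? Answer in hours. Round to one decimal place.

11.0 hours

File: 13.8 GiB = 118541.1 Mb.
At 3 Mbps: 118541.1 / 3 = 39513.7 s ≈ 11 hours.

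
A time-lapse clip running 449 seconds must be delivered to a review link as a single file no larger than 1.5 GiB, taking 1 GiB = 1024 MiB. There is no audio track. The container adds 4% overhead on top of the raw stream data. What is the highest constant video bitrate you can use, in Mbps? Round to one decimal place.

Budget: 1.5 GiB = 12884.9 Mb.
Stream payload after overhead: 12884.9 / 1.04 = 12389.3 Mb.
Total bitrate budget: 12389.3 Mb / 449 s = 27.593 Mbps.

27.6 Mbps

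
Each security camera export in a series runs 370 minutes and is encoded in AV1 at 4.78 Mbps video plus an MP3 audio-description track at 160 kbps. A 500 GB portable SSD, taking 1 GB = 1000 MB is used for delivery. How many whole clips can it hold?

36

370 min = 22200 s
Audio: 160 kbps = 0.160 Mbps.
Total bitrate: 4.940 Mbps.
Per item: 4.940 Mbps × 22200 s = 109,668 Mb = 13,708 MB.
Capacity: 500 GB = 4,000,000 Mb; 36.47 items → 36 complete.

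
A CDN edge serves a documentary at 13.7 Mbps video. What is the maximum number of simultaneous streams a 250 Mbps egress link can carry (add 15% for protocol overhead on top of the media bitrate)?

15

On the wire with 15% overhead: 15.755 Mbps.
250 Mbps = 250.0 Mbps; 250.0 / 15.755 = 15.87 → 15 viewers.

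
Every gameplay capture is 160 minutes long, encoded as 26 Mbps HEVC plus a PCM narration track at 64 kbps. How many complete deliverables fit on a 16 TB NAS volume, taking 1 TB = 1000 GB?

511

160 min = 9600 s
Audio: 64 kbps = 0.064 Mbps.
Total bitrate: 26.064 Mbps.
Per item: 26.064 Mbps × 9600 s = 250,214 Mb = 31,277 MB.
Capacity: 16 TB = 128,000,000 Mb; 511.56 items → 511 complete.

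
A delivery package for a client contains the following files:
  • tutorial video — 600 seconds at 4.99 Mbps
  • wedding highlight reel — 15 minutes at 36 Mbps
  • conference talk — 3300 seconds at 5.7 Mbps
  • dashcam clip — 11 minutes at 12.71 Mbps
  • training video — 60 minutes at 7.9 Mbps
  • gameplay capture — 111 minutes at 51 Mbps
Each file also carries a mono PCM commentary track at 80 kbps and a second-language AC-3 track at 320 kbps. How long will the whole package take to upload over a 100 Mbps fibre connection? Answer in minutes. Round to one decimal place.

Audio total: 80 + 320 = 400 kbps = 0.400 Mbps.
tutorial video: 5.390 Mbps × 600 s = 3234.0 Mb
wedding highlight reel: 36.400 Mbps × 900 s = 32760.0 Mb
conference talk: 6.100 Mbps × 3300 s = 20130.0 Mb
dashcam clip: 13.110 Mbps × 660 s = 8652.6 Mb
training video: 8.300 Mbps × 3600 s = 29880.0 Mb
gameplay capture: 51.400 Mbps × 6660 s = 342324.0 Mb
Total: 436980.6 Mb = 54622.6 MB.
At 100 Mbps: 436980.6 / 100 = 4370 s ≈ 72.8 minutes.

72.8 minutes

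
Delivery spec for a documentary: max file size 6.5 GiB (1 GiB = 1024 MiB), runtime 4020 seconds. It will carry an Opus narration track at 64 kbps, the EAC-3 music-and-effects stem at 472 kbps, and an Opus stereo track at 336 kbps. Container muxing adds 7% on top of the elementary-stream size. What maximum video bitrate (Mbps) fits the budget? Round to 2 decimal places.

Budget: 6.5 GiB = 55834.6 Mb.
Stream payload after overhead: 55834.6 / 1.07 = 52181.8 Mb.
Total bitrate budget: 52181.8 Mb / 4020 s = 12.981 Mbps.
Audio total: 64 + 472 + 336 = 872 kbps = 0.872 Mbps.
Video: 12.981 − 0.872 = 12.109 Mbps.

12.11 Mbps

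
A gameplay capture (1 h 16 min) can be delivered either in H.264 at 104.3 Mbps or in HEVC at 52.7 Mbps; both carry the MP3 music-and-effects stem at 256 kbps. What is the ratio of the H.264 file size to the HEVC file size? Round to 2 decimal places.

1 h 16 min = 76 min = 4560 s
Audio: 256 kbps = 0.256 Mbps.
H.264: 104.556 Mbps × 4560 s = 476775.4 Mb = 59.597 GB.
HEVC: 52.956 Mbps × 4560 s = 241479.4 Mb = 30.185 GB.
Ratio: 59.597 / 30.185 = 1.974.

1.97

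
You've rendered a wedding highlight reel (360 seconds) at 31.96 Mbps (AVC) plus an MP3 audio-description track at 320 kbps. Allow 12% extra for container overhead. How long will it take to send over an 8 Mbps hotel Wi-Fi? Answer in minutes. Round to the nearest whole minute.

Audio: 320 kbps = 0.320 Mbps.
Total bitrate: 32.280 Mbps.
File: 32.280 Mbps × 360 s = 11620.8 Mb.
With 12% container overhead: ×1.12. → 13015.3 Mb.
At 8 Mbps: 13015.3 / 8 = 1626.9 s ≈ 27.1 minutes.

27 minutes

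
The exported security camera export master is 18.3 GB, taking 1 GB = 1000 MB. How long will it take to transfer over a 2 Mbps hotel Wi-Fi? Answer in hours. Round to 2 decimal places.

File: 18.3 GB = 146400.0 Mb.
At 2 Mbps: 146400.0 / 2 = 73200.0 s ≈ 20.3 hours.

20.33 hours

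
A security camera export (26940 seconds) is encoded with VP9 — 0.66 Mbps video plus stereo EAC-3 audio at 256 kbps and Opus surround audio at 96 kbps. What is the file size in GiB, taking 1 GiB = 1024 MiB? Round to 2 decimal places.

Audio total: 256 + 96 = 352 kbps = 0.352 Mbps.
Total bitrate: 0.66 + 0.352 = 1.012 Mbps.
Stream data: 1.012 Mbps × 26940 s = 27263.3 Mb.
27,263 Mb = 3,407,910,000 bytes ÷ 1,073,741,824 = 3.174 GiB.

3.17 GiB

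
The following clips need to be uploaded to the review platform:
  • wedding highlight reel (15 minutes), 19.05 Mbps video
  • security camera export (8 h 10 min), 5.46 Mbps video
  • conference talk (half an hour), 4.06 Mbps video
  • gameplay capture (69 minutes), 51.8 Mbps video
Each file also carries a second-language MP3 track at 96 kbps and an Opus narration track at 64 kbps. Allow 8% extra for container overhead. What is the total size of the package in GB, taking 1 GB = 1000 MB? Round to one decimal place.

54.7 GB

Audio total: 96 + 64 = 160 kbps = 0.160 Mbps.
wedding highlight reel: 19.210 Mbps × 900 s × 1.08 = 18672.1 Mb
security camera export: 5.620 Mbps × 29400 s × 1.08 = 178446.2 Mb
conference talk: 4.220 Mbps × 1800 s × 1.08 = 8203.7 Mb
gameplay capture: 51.960 Mbps × 4140 s × 1.08 = 232323.6 Mb
Total: 437645.6 Mb = 54705.7 MB.
= 54.71 GB.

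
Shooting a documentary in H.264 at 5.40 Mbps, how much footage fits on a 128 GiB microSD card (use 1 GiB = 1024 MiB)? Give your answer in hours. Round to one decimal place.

56.6 hours

Capacity: 128 GiB = 1,099,512 Mb.
Recording time: 1,099,512 / 5.400 = 203,613 s ≈ 56.6 hours.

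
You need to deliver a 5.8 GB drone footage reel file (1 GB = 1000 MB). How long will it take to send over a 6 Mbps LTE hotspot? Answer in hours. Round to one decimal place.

File: 5.8 GB = 46400.0 Mb.
At 6 Mbps: 46400.0 / 6 = 7733.3 s ≈ 2.15 hours.

2.1 hours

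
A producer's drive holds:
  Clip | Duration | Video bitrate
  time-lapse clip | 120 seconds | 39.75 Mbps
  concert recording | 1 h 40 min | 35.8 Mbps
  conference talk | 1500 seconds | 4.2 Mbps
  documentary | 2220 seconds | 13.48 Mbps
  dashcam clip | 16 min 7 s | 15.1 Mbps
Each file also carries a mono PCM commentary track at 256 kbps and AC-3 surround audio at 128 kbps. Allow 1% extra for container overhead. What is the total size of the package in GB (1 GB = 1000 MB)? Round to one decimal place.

Audio total: 256 + 128 = 384 kbps = 0.384 Mbps.
time-lapse clip: 40.134 Mbps × 120 s × 1.01 = 4864.2 Mb
concert recording: 36.184 Mbps × 6000 s × 1.01 = 219275.0 Mb
conference talk: 4.584 Mbps × 1500 s × 1.01 = 6944.8 Mb
documentary: 13.864 Mbps × 2220 s × 1.01 = 31085.9 Mb
dashcam clip: 15.484 Mbps × 967 s × 1.01 = 15122.8 Mb
Total: 277292.7 Mb = 34661.6 MB.
= 34.66 GB.

34.7 GB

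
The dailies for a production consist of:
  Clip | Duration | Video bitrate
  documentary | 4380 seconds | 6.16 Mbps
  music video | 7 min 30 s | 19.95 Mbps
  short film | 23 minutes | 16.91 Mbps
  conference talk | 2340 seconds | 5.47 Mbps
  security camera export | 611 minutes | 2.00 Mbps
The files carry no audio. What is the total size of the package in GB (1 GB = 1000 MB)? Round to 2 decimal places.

documentary: 6.160 Mbps × 4380 s = 26980.8 Mb
music video: 19.950 Mbps × 450 s = 8977.5 Mb
short film: 16.910 Mbps × 1380 s = 23335.8 Mb
conference talk: 5.470 Mbps × 2340 s = 12799.8 Mb
security camera export: 2.000 Mbps × 36660 s = 73320.0 Mb
Total: 145413.9 Mb = 18176.7 MB.
= 18.18 GB.

18.18 GB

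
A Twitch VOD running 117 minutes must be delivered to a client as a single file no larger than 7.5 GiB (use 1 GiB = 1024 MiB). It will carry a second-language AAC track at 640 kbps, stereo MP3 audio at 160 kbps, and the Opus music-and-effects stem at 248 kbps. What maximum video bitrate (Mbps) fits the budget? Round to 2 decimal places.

8.13 Mbps

Budget: 7.5 GiB = 64424.5 Mb.
117 min = 7020 s
Total bitrate budget: 64424.5 Mb / 7020 s = 9.177 Mbps.
Audio total: 640 + 160 + 248 = 1048 kbps = 1.048 Mbps.
Video: 9.177 − 1.048 = 8.129 Mbps.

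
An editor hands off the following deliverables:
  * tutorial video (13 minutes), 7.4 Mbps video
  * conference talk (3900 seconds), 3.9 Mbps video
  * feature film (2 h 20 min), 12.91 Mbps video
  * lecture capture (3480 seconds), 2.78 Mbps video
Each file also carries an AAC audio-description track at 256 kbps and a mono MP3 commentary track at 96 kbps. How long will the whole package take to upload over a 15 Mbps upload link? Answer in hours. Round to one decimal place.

Audio total: 256 + 96 = 352 kbps = 0.352 Mbps.
tutorial video: 7.752 Mbps × 780 s = 6046.6 Mb
conference talk: 4.252 Mbps × 3900 s = 16582.8 Mb
feature film: 13.262 Mbps × 8400 s = 111400.8 Mb
lecture capture: 3.132 Mbps × 3480 s = 10899.4 Mb
Total: 144929.5 Mb = 18116.2 MB.
At 15 Mbps: 144929.5 / 15 = 9662 s ≈ 2.68 hours.

2.7 hours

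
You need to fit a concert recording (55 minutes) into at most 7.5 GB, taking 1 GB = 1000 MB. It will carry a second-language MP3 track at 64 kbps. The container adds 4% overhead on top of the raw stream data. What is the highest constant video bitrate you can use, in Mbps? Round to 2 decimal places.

17.42 Mbps

Budget: 7.5 GB = 60000.0 Mb.
Stream payload after overhead: 60000.0 / 1.04 = 57692.3 Mb.
55 min = 3300 s
Total bitrate budget: 57692.3 Mb / 3300 s = 17.483 Mbps.
Audio: 64 kbps = 0.064 Mbps.
Video: 17.483 − 0.064 = 17.419 Mbps.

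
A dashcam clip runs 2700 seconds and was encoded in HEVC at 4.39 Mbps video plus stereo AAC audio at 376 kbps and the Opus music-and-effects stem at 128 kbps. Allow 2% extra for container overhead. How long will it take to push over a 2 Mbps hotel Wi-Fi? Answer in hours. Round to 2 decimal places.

Audio total: 376 + 128 = 504 kbps = 0.504 Mbps.
Total bitrate: 4.894 Mbps.
File: 4.894 Mbps × 2700 s = 13213.8 Mb.
With 2% container overhead: ×1.02. → 13478.1 Mb.
At 2 Mbps: 13478.1 / 2 = 6739.0 s ≈ 1.87 hours.

1.87 hours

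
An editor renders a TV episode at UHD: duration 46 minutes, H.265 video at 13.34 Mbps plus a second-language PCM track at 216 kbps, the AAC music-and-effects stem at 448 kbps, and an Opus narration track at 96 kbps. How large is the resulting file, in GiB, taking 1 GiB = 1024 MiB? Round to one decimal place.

4.5 GiB

46 min = 2760 s
Audio total: 216 + 448 + 96 = 760 kbps = 0.760 Mbps.
Total bitrate: 13.34 + 0.760 = 14.100 Mbps.
Stream data: 14.100 Mbps × 2760 s = 38916.0 Mb.
38,916 Mb = 4,864,500,000 bytes ÷ 1,073,741,824 = 4.530 GiB.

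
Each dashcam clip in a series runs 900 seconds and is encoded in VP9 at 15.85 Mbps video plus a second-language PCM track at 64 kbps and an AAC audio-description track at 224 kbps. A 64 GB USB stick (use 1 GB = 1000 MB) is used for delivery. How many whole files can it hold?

35

Audio total: 64 + 224 = 288 kbps = 0.288 Mbps.
Total bitrate: 16.138 Mbps.
Per item: 16.138 Mbps × 900 s = 14,524 Mb = 1,816 MB.
Capacity: 64 GB = 512,000 Mb; 35.25 items → 35 complete.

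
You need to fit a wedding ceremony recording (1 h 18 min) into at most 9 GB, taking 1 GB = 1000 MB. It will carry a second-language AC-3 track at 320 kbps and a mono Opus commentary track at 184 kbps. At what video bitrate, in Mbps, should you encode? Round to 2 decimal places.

14.88 Mbps

Budget: 9 GB = 72000.0 Mb.
1 h 18 min = 78 min = 4680 s
Total bitrate budget: 72000.0 Mb / 4680 s = 15.385 Mbps.
Audio total: 320 + 184 = 504 kbps = 0.504 Mbps.
Video: 15.385 − 0.504 = 14.881 Mbps.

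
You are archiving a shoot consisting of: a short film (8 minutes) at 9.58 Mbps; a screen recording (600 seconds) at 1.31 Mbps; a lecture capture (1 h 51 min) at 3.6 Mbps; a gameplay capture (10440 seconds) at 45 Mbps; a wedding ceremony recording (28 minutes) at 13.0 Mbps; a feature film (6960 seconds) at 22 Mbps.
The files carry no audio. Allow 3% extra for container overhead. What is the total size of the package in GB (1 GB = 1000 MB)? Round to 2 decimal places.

short film: 9.580 Mbps × 480 s × 1.03 = 4736.4 Mb
screen recording: 1.310 Mbps × 600 s × 1.03 = 809.6 Mb
lecture capture: 3.600 Mbps × 6660 s × 1.03 = 24695.3 Mb
gameplay capture: 45.000 Mbps × 10440 s × 1.03 = 483894.0 Mb
wedding ceremony recording: 13.000 Mbps × 1680 s × 1.03 = 22495.2 Mb
feature film: 22.000 Mbps × 6960 s × 1.03 = 157713.6 Mb
Total: 694344.0 Mb = 86793.0 MB.
= 86.79 GB.

86.79 GB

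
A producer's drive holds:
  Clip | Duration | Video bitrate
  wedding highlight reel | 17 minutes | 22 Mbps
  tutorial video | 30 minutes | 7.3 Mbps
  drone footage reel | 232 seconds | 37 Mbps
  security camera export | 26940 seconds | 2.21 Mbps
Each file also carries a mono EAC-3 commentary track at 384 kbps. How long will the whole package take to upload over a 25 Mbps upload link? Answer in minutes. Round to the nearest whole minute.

77 minutes

Audio: 384 kbps = 0.384 Mbps.
wedding highlight reel: 22.384 Mbps × 1020 s = 22831.7 Mb
tutorial video: 7.684 Mbps × 1800 s = 13831.2 Mb
drone footage reel: 37.384 Mbps × 232 s = 8673.1 Mb
security camera export: 2.594 Mbps × 26940 s = 69882.4 Mb
Total: 115218.3 Mb = 14402.3 MB.
At 25 Mbps: 115218.3 / 25 = 4609 s ≈ 76.8 minutes.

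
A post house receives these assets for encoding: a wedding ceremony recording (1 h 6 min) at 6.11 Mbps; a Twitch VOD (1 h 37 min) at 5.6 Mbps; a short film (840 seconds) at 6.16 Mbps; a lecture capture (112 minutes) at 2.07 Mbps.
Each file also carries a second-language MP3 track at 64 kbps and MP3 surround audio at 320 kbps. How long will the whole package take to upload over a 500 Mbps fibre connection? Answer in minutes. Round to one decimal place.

2.8 minutes

Audio total: 64 + 320 = 384 kbps = 0.384 Mbps.
wedding ceremony recording: 6.494 Mbps × 3960 s = 25716.2 Mb
Twitch VOD: 5.984 Mbps × 5820 s = 34826.9 Mb
short film: 6.544 Mbps × 840 s = 5497.0 Mb
lecture capture: 2.454 Mbps × 6720 s = 16490.9 Mb
Total: 82531.0 Mb = 10316.4 MB.
At 500 Mbps: 82531.0 / 500 = 165 s ≈ 2.75 minutes.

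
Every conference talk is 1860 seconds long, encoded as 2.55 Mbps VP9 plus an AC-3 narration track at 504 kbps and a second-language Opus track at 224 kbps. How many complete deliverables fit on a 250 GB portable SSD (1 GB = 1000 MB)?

328

Audio total: 504 + 224 = 728 kbps = 0.728 Mbps.
Total bitrate: 3.278 Mbps.
Per item: 3.278 Mbps × 1860 s = 6,097 Mb = 762.1 MB.
Capacity: 250 GB = 2,000,000 Mb; 328.03 items → 328 complete.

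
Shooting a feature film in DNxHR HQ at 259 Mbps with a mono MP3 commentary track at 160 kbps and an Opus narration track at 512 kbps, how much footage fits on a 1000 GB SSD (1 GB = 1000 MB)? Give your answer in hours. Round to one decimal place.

Audio total: 160 + 512 = 672 kbps = 0.672 Mbps.
Total bitrate: 259 + 0.672 = 259.672 Mbps.
Capacity: 1000 GB = 8,000,000 Mb.
Recording time: 8,000,000 / 259.672 = 30,808 s ≈ 8.56 hours.

8.6 hours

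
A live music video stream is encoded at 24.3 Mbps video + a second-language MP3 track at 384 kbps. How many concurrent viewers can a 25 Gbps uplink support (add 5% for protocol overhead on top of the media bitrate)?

964

Audio: 384 kbps = 0.384 Mbps.
Per-viewer media rate: 24.684 Mbps.
On the wire with 5% overhead: 25.918 Mbps.
25 Gbps = 25,000 Mbps; 25,000 / 25.918 = 964.57 → 964 viewers.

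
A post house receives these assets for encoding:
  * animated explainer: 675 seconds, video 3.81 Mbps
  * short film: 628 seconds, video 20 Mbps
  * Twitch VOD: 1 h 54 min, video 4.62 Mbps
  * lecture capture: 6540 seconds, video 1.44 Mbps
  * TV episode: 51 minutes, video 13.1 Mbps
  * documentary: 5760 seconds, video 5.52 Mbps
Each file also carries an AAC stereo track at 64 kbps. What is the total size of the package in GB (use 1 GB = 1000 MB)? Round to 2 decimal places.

16.19 GB

Audio: 64 kbps = 0.064 Mbps.
animated explainer: 3.874 Mbps × 675 s = 2614.9 Mb
short film: 20.064 Mbps × 628 s = 12600.2 Mb
Twitch VOD: 4.684 Mbps × 6840 s = 32038.6 Mb
lecture capture: 1.504 Mbps × 6540 s = 9836.2 Mb
TV episode: 13.164 Mbps × 3060 s = 40281.8 Mb
documentary: 5.584 Mbps × 5760 s = 32163.8 Mb
Total: 129535.5 Mb = 16191.9 MB.
= 16.19 GB.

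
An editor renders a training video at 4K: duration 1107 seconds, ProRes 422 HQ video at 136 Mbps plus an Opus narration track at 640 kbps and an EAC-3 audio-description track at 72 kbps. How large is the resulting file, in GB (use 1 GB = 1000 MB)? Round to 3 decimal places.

18.918 GB

Audio total: 640 + 72 = 712 kbps = 0.712 Mbps.
Total bitrate: 136 + 0.712 = 136.712 Mbps.
Stream data: 136.712 Mbps × 1107 s = 151340.2 Mb.
151,340 Mb ÷ 8 = 18,918 MB → 18.92 GB.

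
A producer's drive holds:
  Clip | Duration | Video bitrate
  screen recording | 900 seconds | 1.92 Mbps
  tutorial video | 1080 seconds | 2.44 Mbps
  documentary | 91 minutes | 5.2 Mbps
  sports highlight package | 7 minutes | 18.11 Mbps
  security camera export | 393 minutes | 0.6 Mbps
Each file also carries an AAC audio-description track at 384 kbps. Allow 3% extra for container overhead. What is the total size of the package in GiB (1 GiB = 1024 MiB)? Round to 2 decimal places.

Audio: 384 kbps = 0.384 Mbps.
screen recording: 2.304 Mbps × 900 s × 1.03 = 2135.8 Mb
tutorial video: 2.824 Mbps × 1080 s × 1.03 = 3141.4 Mb
documentary: 5.584 Mbps × 5460 s × 1.03 = 31403.3 Mb
sports highlight package: 18.494 Mbps × 420 s × 1.03 = 8000.5 Mb
security camera export: 0.984 Mbps × 23580 s × 1.03 = 23898.8 Mb
Total: 68579.8 Mb = 8572.5 MB.
= 7.984 GiB.

7.98 GiB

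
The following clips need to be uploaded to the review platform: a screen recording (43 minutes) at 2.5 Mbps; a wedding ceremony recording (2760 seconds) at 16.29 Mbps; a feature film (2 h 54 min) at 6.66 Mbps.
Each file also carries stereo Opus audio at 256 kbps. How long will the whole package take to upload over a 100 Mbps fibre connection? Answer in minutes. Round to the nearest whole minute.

Audio: 256 kbps = 0.256 Mbps.
screen recording: 2.756 Mbps × 2580 s = 7110.5 Mb
wedding ceremony recording: 16.546 Mbps × 2760 s = 45667.0 Mb
feature film: 6.916 Mbps × 10440 s = 72203.0 Mb
Total: 124980.5 Mb = 15622.6 MB.
At 100 Mbps: 124980.5 / 100 = 1250 s ≈ 20.8 minutes.

21 minutes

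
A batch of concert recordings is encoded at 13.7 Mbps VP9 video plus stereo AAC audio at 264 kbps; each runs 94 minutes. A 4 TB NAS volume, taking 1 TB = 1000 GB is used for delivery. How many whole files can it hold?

94 min = 5640 s
Audio: 264 kbps = 0.264 Mbps.
Total bitrate: 13.964 Mbps.
Per item: 13.964 Mbps × 5640 s = 78,757 Mb = 9,845 MB.
Capacity: 4 TB = 32,000,000 Mb; 406.31 items → 406 complete.

406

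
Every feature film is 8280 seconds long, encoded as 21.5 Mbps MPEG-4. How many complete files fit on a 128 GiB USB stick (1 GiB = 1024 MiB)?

6

Per item: 21.500 Mbps × 8280 s = 178,020 Mb = 22,252 MB.
Capacity: 128 GiB = 1,099,512 Mb; 6.18 items → 6 complete.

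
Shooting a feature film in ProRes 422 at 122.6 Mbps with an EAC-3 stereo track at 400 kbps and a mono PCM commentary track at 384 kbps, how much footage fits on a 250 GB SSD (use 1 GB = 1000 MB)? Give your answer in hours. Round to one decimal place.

Audio total: 400 + 384 = 784 kbps = 0.784 Mbps.
Total bitrate: 122.6 + 0.784 = 123.384 Mbps.
Capacity: 250 GB = 2,000,000 Mb.
Recording time: 2,000,000 / 123.384 = 16,210 s ≈ 4.50 hours.

4.5 hours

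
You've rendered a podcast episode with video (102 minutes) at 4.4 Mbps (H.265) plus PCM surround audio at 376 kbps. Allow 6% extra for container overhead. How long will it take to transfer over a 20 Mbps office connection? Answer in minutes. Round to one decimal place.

102 min = 6120 s
Audio: 376 kbps = 0.376 Mbps.
Total bitrate: 4.776 Mbps.
File: 4.776 Mbps × 6120 s = 29229.1 Mb.
With 6% container overhead: ×1.06. → 30982.9 Mb.
At 20 Mbps: 30982.9 / 20 = 1549.1 s ≈ 25.8 minutes.

25.8 minutes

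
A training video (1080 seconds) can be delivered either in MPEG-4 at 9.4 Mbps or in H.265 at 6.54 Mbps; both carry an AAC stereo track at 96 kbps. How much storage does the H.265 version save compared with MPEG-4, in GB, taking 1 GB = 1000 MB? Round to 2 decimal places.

0.39 GB

Audio: 96 kbps = 0.096 Mbps.
MPEG-4: 9.496 Mbps × 1080 s = 10255.7 Mb = 1.282 GB.
H.265: 6.636 Mbps × 1080 s = 7166.9 Mb = 0.896 GB.
Saving: 1.282 − 0.896 = 0.386 GB.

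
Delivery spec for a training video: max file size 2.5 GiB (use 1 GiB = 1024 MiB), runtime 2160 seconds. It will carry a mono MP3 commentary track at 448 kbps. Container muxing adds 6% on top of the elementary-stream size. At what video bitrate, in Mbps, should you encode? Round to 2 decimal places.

Budget: 2.5 GiB = 21474.8 Mb.
Stream payload after overhead: 21474.8 / 1.06 = 20259.3 Mb.
Total bitrate budget: 20259.3 Mb / 2160 s = 9.379 Mbps.
Audio: 448 kbps = 0.448 Mbps.
Video: 9.379 − 0.448 = 8.931 Mbps.

8.93 Mbps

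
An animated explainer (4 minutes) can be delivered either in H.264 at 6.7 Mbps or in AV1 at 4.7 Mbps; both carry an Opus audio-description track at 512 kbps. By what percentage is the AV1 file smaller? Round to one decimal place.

4 min = 240 s
Audio: 512 kbps = 0.512 Mbps.
H.264: 7.212 Mbps × 240 s = 1730.9 Mb = 216.360 MB.
AV1: 5.212 Mbps × 240 s = 1250.9 Mb = 156.360 MB.
Reduction: (1 − 156.360/216.360) × 100 = 27.73%.

27.7%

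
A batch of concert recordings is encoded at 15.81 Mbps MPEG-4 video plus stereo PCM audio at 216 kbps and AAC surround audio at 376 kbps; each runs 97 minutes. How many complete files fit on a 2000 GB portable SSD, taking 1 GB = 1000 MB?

167

97 min = 5820 s
Audio total: 216 + 376 = 592 kbps = 0.592 Mbps.
Total bitrate: 16.402 Mbps.
Per item: 16.402 Mbps × 5820 s = 95,460 Mb = 11,932 MB.
Capacity: 2000 GB = 16,000,000 Mb; 167.61 items → 167 complete.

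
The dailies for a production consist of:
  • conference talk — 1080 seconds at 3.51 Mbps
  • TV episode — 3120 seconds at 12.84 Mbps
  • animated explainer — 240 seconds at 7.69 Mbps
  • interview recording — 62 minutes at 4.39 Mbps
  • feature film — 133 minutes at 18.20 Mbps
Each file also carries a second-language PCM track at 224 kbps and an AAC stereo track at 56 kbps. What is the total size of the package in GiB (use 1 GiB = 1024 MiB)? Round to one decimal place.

24.7 GiB

Audio total: 224 + 56 = 280 kbps = 0.280 Mbps.
conference talk: 3.790 Mbps × 1080 s = 4093.2 Mb
TV episode: 13.120 Mbps × 3120 s = 40934.4 Mb
animated explainer: 7.970 Mbps × 240 s = 1912.8 Mb
interview recording: 4.670 Mbps × 3720 s = 17372.4 Mb
feature film: 18.480 Mbps × 7980 s = 147470.4 Mb
Total: 211783.2 Mb = 26472.9 MB.
= 24.65 GiB.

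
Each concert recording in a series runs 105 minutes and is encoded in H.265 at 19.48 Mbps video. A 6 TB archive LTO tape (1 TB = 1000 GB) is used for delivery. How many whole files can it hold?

105 min = 6300 s
Per item: 19.480 Mbps × 6300 s = 122,724 Mb = 15,340 MB.
Capacity: 6 TB = 48,000,000 Mb; 391.12 items → 391 complete.

391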